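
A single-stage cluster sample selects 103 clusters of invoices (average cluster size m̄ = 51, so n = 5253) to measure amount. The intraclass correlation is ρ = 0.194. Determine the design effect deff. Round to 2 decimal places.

deff = 1 + (51 − 1)·0.194 = 1 + 9.7 = 10.7.

10.70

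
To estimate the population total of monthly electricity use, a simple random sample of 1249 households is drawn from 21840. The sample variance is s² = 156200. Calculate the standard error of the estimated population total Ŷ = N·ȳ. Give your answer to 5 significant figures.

237150

Var(Ŷ) = N²·Var(ȳ) = N²·(1 − n/N)·s²/n.
f = 1249/21840 = 0.05718864; Var(ȳ) = 0.94281136·156200/1249 = 117.90803.
Var(Ŷ) = 21840² · 117.90803 = 5.6240432 × 10^10.
SE(Ŷ) = √(5.6240432 × 10^10) = 237150.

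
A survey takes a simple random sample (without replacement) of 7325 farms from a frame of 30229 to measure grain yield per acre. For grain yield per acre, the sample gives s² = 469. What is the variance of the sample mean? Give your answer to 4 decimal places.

0.0485

Under SRS without replacement, Var(ȳ) = (1 − f)·s²/n with f = n/N = 7325/30229 = 0.24231698.
Var(ȳ) = (1 − 0.24231698)·469/7325 = 0.75768302·0.064027304 = 0.048512401.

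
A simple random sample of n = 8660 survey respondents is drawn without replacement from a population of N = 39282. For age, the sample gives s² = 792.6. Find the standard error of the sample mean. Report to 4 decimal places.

Under SRS without replacement, Var(ȳ) = (1 − f)·s²/n with f = n/N = 8660/39282 = 0.22045721.
Var(ȳ) = (1 − 0.22045721)·792.6/8660 = 0.77954279·0.091524249 = 0.071347069.
SE(ȳ) = √(0.071347069) = 0.2671.

0.2671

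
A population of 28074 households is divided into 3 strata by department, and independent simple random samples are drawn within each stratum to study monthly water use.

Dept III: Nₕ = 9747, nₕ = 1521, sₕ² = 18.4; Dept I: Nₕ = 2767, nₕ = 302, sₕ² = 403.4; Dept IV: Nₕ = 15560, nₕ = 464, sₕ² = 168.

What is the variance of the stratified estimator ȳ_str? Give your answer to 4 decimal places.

0.1207

Var(ȳ_str) = Σₕ Wₕ²(1 − fₕ)sₕ²/nₕ with Wₕ = Nₕ/N, N = 28074.
Dept III: Wₕ = 0.34718957; term = 0.34718957²·(1 − 0.15604801)·18.4/1521 = 0.0012306645.
Dept I: Wₕ = 0.09856095; term = 0.09856095²·(1 − 0.10914348)·403.4/302 = 0.011559697.
Dept IV: Wₕ = 0.55424948; term = 0.55424948²·(1 − 0.02982005)·168/464 = 0.10790814.
Sum = 0.1206985.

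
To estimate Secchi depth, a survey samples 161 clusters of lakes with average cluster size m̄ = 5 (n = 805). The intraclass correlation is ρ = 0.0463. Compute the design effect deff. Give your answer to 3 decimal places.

1.185

deff = 1 + (5 − 1)·0.0463 = 1 + 0.1852 = 1.1852.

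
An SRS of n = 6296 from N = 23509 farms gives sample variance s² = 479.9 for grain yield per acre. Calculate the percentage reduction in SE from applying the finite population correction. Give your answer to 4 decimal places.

14.4320

f = n/N = 6296/23509 = 0.26781233.
SE_no-fpc = √(s²/n) = 0.27608513; SE_fpc = √((1−f)s²/n) = 0.23624043.
Ratio = √(1−f) = 0.85567966. Reduction = 100·(1 − 0.85567966) = 14.4320%.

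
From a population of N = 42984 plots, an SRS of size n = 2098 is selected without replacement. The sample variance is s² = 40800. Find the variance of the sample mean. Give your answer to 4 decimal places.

Under SRS without replacement, Var(ȳ) = (1 − f)·s²/n with f = n/N = 2098/42984 = 0.04880886.
Var(ȳ) = (1 − 0.04880886)·40800/2098 = 0.95119114·19.447092 = 18.497902.

18.4979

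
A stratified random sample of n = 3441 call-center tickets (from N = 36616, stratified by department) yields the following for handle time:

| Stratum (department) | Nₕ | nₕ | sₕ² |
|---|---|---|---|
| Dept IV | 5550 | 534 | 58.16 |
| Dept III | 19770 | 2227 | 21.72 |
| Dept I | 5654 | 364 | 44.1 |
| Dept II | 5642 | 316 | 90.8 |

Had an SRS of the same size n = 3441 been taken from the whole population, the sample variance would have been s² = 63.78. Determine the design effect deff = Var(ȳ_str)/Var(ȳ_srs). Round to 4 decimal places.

Var(ȳ_str) = Σ Wₕ²(1−fₕ)sₕ²/nₕ with Wₕ = Nₕ/36616:
  Dept IV: (5550/36616)²·(1−534/5550)·58.16/534 = 0.0022614753
  Dept III: (19770/36616)²·(1−2227/19770)·21.72/2227 = 0.0025229482
  Dept I: (5654/36616)²·(1−364/5654)·44.1/364 = 0.0027027563
  Dept II: (5642/36616)²·(1−316/5642)·90.8/316 = 0.0064400792
  → Var(ȳ_str) = 0.013927259.
Var(ȳ_srs) = (1 − 3441/36616)·63.78/3441 = 0.016793448.
deff = 0.013927259 / 0.016793448 = 0.8293.

0.8293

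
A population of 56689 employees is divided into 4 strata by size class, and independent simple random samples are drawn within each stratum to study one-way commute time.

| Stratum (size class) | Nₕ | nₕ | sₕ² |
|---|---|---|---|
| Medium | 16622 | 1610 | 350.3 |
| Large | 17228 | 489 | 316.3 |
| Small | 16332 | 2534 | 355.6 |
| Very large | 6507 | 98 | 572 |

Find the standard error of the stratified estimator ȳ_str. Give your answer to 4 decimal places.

Var(ȳ_str) = Σₕ Wₕ²(1 − fₕ)sₕ²/nₕ with Wₕ = Nₕ/N, N = 56689.
Medium: Wₕ = 0.29321385; term = 0.29321385²·(1 − 0.09685958)·350.3/1610 = 0.016894234.
Large: Wₕ = 0.30390376; term = 0.30390376²·(1 − 0.02838403)·316.3/489 = 0.058043971.
Small: Wₕ = 0.28809822; term = 0.28809822²·(1 − 0.15515552)·355.6/2534 = 0.009840407.
Very large: Wₕ = 0.11478417; term = 0.11478417²·(1 − 0.01506070)·572/98 = 0.075743163.
Sum = 0.16052178.
SE = √(0.16052178) = 0.4007.

0.4007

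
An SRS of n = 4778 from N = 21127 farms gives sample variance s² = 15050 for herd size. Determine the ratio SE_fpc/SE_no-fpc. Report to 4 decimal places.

f = n/N = 4778/21127 = 0.22615610.
SE_no-fpc = √(s²/n) = 1.7747827; SE_fpc = √((1−f)s²/n) = 1.5612479.
Ratio = √(1−f) = 0.87968398.

0.8797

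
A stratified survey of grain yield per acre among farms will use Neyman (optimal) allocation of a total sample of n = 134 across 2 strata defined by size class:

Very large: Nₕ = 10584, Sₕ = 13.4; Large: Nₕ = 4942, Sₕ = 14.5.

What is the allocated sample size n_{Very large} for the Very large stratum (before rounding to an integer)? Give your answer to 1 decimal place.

89.0

Neyman allocation: nₕ = n·NₕSₕ / Σⱼ NⱼSⱼ.
Σ NⱼSⱼ = 10584·13.4 + 4942·14.5 = 213484.6.
n_{Very large} = 134·10584·13.4 / 213484.6 = 89.0.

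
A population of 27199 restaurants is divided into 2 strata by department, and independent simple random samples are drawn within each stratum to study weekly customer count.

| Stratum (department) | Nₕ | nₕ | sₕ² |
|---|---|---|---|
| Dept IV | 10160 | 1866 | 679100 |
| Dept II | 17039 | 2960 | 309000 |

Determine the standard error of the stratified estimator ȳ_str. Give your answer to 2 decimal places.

8.68

Var(ȳ_str) = Σₕ Wₕ²(1 − fₕ)sₕ²/nₕ with Wₕ = Nₕ/N, N = 27199.
Dept IV: Wₕ = 0.37354314; term = 0.37354314²·(1 − 0.18366142)·679100/1866 = 41.454717.
Dept II: Wₕ = 0.62645686; term = 0.62645686²·(1 − 0.17371911)·309000/2960 = 33.851413.
Sum = 75.30613.
SE = √(75.30613) = 8.68.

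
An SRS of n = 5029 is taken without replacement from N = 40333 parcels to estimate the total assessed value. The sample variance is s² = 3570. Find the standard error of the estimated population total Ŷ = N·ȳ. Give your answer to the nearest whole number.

31793

Var(Ŷ) = N²·Var(ȳ) = N²·(1 − n/N)·s²/n.
f = 5029/40333 = 0.12468698; Var(ȳ) = 0.87531302·3570/5029 = 0.62136955.
Var(Ŷ) = 40333² · 0.62136955 = 1.0108135 × 10^9.
SE(Ŷ) = √(1.0108135 × 10^9) = 31793.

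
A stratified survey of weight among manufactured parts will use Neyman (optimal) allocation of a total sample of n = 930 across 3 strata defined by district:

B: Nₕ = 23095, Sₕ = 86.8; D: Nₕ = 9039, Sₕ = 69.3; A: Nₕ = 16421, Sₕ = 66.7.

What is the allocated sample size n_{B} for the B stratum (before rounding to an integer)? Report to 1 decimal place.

500.3

Neyman allocation: nₕ = n·NₕSₕ / Σⱼ NⱼSⱼ.
Σ NⱼSⱼ = 23095·86.8 + 9039·69.3 + 16421·66.7 = 3.7263294 × 10^6.
n_{B} = 930·23095·86.8 / (3.7263294 × 10^6) = 500.3.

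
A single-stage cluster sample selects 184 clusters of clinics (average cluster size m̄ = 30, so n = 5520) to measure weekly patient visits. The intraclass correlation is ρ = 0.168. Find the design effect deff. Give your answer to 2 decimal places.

5.87

deff = 1 + (30 − 1)·0.168 = 1 + 4.872 = 5.872.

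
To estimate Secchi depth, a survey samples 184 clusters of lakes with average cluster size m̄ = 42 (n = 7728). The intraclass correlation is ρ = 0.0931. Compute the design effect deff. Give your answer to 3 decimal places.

4.817

deff = 1 + (42 − 1)·0.0931 = 1 + 3.8171 = 4.8171.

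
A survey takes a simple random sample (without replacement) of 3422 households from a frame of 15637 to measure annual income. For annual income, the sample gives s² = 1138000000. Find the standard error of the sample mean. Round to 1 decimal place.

Under SRS without replacement, Var(ȳ) = (1 − f)·s²/n with f = n/N = 3422/15637 = 0.21883993.
Var(ȳ) = (1 − 0.21883993)·1138000000/3422 = 0.78116007·332554.06 = 259777.95.
SE(ȳ) = √(259777.95) = 509.7.

509.7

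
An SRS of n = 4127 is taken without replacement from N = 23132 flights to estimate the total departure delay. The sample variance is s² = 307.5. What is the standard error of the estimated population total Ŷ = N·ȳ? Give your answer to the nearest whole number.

5723

Var(Ŷ) = N²·Var(ȳ) = N²·(1 − n/N)·s²/n.
f = 4127/23132 = 0.17841086; Var(ȳ) = 0.82158914·307.5/4127 = 0.061216055.
Var(Ŷ) = 23132² · 0.061216055 = 3.2756064 × 10^7.
SE(Ŷ) = √(3.2756064 × 10^7) = 5723.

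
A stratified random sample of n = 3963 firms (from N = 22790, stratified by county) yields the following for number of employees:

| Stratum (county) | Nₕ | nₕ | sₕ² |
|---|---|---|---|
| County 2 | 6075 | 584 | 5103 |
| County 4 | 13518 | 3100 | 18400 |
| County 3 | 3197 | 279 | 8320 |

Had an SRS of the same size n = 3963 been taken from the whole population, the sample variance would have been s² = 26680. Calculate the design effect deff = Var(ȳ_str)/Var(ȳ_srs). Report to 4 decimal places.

0.4866

Var(ȳ_str) = Σ Wₕ²(1−fₕ)sₕ²/nₕ with Wₕ = Nₕ/22790:
  County 2: (6075/22790)²·(1−584/6075)·5103/584 = 0.56120534
  County 4: (13518/22790)²·(1−3100/13518)·18400/3100 = 1.609401
  County 3: (3197/22790)²·(1−279/3197)·8320/279 = 0.53562199
  → Var(ȳ_str) = 2.7062283.
Var(ȳ_srs) = (1 − 3963/22790)·26680/3963 = 5.5615846.
deff = 2.7062283 / 5.5615846 = 0.4866.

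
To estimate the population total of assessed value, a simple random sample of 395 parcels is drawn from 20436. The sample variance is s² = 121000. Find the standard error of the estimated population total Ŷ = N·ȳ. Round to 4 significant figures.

354200

Var(Ŷ) = N²·Var(ȳ) = N²·(1 − n/N)·s²/n.
f = 395/20436 = 0.01932864; Var(ȳ) = 0.98067136·121000/395 = 300.40819.
Var(Ŷ) = 20436² · 300.40819 = 1.254595 × 10^11.
SE(Ŷ) = √(1.254595 × 10^11) = 354200.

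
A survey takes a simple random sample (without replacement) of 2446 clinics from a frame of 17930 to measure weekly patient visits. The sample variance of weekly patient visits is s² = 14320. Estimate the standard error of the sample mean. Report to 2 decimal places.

2.25

Under SRS without replacement, Var(ȳ) = (1 − f)·s²/n with f = n/N = 2446/17930 = 0.13641941.
Var(ȳ) = (1 − 0.13641941)·14320/2446 = 0.86358059·5.8544563 = 5.0557948.
SE(ȳ) = √(5.0557948) = 2.25.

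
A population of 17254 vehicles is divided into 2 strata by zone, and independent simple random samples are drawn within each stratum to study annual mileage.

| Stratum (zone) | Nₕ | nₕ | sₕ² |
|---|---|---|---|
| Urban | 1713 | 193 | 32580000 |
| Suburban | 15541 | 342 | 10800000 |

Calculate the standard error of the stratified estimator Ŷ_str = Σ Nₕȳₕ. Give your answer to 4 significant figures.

2.810 × 10^6

Var(Ŷ_str) = Σₕ Nₕ²(1 − fₕ)sₕ²/nₕ.
Urban: 1713²·(1 − 193/1713)·32580000/193 = 4.3953627 × 10^11.
Suburban: 15541²·(1 − 342/15541)·10800000/342 = 7.4591892 × 10^12.
Sum = 7.8987255 × 10^12.
SE = √(7.8987255 × 10^12) = 2.810 × 10^6.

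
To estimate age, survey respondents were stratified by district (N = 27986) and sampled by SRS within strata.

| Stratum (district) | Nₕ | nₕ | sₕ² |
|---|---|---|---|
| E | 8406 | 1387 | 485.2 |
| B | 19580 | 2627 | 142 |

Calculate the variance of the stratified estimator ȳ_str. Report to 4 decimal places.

0.0493

Var(ȳ_str) = Σₕ Wₕ²(1 − fₕ)sₕ²/nₕ with Wₕ = Nₕ/N, N = 27986.
E: Wₕ = 0.30036447; term = 0.30036447²·(1 − 0.16500119)·485.2/1387 = 0.026352832.
B: Wₕ = 0.69963553; term = 0.69963553²·(1 − 0.13416752)·142/2627 = 0.022908986.
Sum = 0.049261818.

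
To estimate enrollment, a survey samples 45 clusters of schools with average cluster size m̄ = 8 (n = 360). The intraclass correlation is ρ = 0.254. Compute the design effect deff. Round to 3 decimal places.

deff = 1 + (8 − 1)·0.254 = 1 + 1.778 = 2.778.

2.778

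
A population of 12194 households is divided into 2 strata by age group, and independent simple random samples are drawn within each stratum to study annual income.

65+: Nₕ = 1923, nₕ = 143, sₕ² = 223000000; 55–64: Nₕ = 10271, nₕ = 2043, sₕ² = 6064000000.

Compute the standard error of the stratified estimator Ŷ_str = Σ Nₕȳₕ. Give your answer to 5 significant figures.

1.6006 × 10^7

Var(Ŷ_str) = Σₕ Nₕ²(1 − fₕ)sₕ²/nₕ.
65+: 1923²·(1 − 143/1923)·223000000/143 = 5.3378715 × 10^12.
55–64: 10271²·(1 − 2043/10271)·6064000000/2043 = 2.508406 × 10^14.
Sum = 2.5617847 × 10^14.
SE = √(2.5617847 × 10^14) = 1.6006 × 10^7.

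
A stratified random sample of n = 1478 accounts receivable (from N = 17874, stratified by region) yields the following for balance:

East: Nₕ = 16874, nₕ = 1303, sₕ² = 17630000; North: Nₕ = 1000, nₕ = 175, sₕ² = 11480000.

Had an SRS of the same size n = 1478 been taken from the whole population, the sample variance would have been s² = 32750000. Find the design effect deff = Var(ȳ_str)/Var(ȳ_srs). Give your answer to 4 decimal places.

0.5558

Var(ȳ_str) = Σ Wₕ²(1−fₕ)sₕ²/nₕ with Wₕ = Nₕ/17874:
  East: (16874/17874)²·(1−1303/16874)·17630000/1303 = 11127.534
  North: (1000/17874)²·(1−175/1000)·11480000/175 = 169.40034
  → Var(ȳ_str) = 11296.934.
Var(ȳ_srs) = (1 − 1478/17874)·32750000/1478 = 20326.052.
deff = 11296.934 / 20326.052 = 0.5558.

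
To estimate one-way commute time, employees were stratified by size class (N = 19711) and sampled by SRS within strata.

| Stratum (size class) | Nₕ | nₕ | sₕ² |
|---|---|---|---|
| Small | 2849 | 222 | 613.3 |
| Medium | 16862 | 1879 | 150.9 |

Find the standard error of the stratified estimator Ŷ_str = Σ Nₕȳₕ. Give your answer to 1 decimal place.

Var(Ŷ_str) = Σₕ Nₕ²(1 − fₕ)sₕ²/nₕ.
Small: 2849²·(1 − 222/2849)·613.3/222 = 2.0676285 × 10^7.
Medium: 16862²·(1 − 1879/16862)·150.9/1879 = 2.0289452 × 10^7.
Sum = 4.0965737 × 10^7.
SE = √(4.0965737 × 10^7) = 6400.4.

6400.4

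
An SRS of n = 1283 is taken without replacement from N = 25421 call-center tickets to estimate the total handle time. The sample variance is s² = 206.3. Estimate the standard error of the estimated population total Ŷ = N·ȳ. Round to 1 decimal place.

Var(Ŷ) = N²·Var(ȳ) = N²·(1 − n/N)·s²/n.
f = 1283/25421 = 0.05047008; Var(ȳ) = 0.94952992·206.3/1283 = 0.15267967.
Var(Ŷ) = 25421² · 0.15267967 = 9.8665762 × 10^7.
SE(Ŷ) = √(9.8665762 × 10^7) = 9933.1.

9933.1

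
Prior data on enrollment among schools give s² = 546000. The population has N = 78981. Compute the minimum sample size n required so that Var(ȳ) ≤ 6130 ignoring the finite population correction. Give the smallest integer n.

Without fpc, n₀ = s²/D = 546000/6130 = 89.0701.
Rounding up, n = 90.

90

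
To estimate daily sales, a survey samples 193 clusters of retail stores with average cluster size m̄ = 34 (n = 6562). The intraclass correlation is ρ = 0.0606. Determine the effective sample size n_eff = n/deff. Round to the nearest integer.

2187

deff = 1 + (34 − 1)·0.0606 = 1 + 1.9998 = 2.9998.
n_eff = 6562 / 2.9998 = 2187.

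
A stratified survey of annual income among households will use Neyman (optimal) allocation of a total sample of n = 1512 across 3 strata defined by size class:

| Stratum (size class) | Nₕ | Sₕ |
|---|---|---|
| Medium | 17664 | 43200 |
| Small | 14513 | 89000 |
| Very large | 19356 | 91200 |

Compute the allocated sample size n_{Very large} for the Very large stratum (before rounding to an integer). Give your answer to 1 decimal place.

698.7

Neyman allocation: nₕ = n·NₕSₕ / Σⱼ NⱼSⱼ.
Σ NⱼSⱼ = 17664·43200 + 14513·89000 + 19356·91200 = 3.820009 × 10^9.
n_{Very large} = 1512·19356·91200 / (3.820009 × 10^9) = 698.7.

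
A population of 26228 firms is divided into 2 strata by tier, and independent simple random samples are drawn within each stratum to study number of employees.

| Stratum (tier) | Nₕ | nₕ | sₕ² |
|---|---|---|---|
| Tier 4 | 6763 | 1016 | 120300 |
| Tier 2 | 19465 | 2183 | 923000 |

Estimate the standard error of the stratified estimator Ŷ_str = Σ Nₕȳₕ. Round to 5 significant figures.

Var(Ŷ_str) = Σₕ Nₕ²(1 − fₕ)sₕ²/nₕ.
Tier 4: 6763²·(1 − 1016/6763)·120300/1016 = 4.6020624 × 10^9.
Tier 2: 19465²·(1 − 2183/19465)·923000/2183 = 1.4223169 × 10^11.
Sum = 1.4683375 × 10^11.
SE = √(1.4683375 × 10^11) = 383190.

383190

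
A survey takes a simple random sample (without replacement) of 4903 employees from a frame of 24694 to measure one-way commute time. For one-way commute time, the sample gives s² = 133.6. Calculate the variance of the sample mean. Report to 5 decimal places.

Under SRS without replacement, Var(ȳ) = (1 − f)·s²/n with f = n/N = 4903/24694 = 0.19855026.
Var(ȳ) = (1 − 0.19855026)·133.6/4903 = 0.80144974·0.027248623 = 0.021838402.

0.02184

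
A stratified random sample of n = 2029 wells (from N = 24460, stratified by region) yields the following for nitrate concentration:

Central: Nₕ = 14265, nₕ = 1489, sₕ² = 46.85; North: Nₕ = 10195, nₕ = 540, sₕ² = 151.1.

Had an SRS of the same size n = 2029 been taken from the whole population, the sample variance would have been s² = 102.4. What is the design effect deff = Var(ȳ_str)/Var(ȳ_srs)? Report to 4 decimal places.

Var(ȳ_str) = Σ Wₕ²(1−fₕ)sₕ²/nₕ with Wₕ = Nₕ/24460:
  Central: (14265/24460)²·(1−1489/14265)·46.85/1489 = 0.0095844826
  North: (10195/24460)²·(1−540/10195)·151.1/540 = 0.046035971
  → Var(ȳ_str) = 0.055620454.
Var(ȳ_srs) = (1 − 2029/24460)·102.4/2029 = 0.046281784.
deff = 0.055620454 / 0.046281784 = 1.2018.

1.2018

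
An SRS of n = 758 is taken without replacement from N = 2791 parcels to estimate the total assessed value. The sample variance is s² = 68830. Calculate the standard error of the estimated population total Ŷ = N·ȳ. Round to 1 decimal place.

Var(Ŷ) = N²·Var(ȳ) = N²·(1 − n/N)·s²/n.
f = 758/2791 = 0.27158724; Var(ȳ) = 0.72841276·68830/758 = 66.143338.
Var(Ŷ) = 2791² · 66.143338 = 5.152355 × 10^8.
SE(Ŷ) = √(5.152355 × 10^8) = 22698.8.

22698.8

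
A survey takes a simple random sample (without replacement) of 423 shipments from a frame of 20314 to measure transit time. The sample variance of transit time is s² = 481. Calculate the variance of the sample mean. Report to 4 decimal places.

Under SRS without replacement, Var(ȳ) = (1 − f)·s²/n with f = n/N = 423/20314 = 0.02082308.
Var(ȳ) = (1 − 0.02082308)·481/423 = 0.97917692·1.1371158 = 1.1134376.

1.1134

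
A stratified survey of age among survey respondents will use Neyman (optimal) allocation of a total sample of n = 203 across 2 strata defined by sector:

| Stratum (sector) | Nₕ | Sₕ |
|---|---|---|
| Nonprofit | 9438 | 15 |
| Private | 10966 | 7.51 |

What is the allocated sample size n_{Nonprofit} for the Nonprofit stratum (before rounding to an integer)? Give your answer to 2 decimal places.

Neyman allocation: nₕ = n·NₕSₕ / Σⱼ NⱼSⱼ.
Σ NⱼSⱼ = 9438·15 + 10966·7.51 = 223924.66.
n_{Nonprofit} = 203·9438·15 / 223924.66 = 128.34.

128.34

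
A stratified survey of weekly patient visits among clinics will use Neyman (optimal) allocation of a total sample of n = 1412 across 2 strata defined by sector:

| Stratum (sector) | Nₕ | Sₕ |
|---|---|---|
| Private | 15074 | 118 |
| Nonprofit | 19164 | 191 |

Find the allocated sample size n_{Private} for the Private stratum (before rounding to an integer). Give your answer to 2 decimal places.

461.77

Neyman allocation: nₕ = n·NₕSₕ / Σⱼ NⱼSⱼ.
Σ NⱼSⱼ = 15074·118 + 19164·191 = 5.439056 × 10^6.
n_{Private} = 1412·15074·118 / (5.439056 × 10^6) = 461.77.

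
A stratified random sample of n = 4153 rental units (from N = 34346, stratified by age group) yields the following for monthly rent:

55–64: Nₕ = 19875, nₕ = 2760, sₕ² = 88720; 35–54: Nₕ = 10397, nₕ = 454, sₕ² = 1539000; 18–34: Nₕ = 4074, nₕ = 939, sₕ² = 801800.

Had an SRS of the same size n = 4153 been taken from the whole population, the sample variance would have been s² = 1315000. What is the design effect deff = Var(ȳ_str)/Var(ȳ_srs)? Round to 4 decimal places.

1.1338

Var(ȳ_str) = Σ Wₕ²(1−fₕ)sₕ²/nₕ with Wₕ = Nₕ/34346:
  55–64: (19875/34346)²·(1−2760/19875)·88720/2760 = 9.2692407
  35–54: (10397/34346)²·(1−454/10397)·1539000/454 = 297.06803
  18–34: (4074/34346)²·(1−939/4074)·801800/939 = 9.2449954
  → Var(ȳ_str) = 315.58227.
Var(ȳ_srs) = (1 − 4153/34346)·1315000/4153 = 278.35173.
deff = 315.58227 / 278.35173 = 1.1338.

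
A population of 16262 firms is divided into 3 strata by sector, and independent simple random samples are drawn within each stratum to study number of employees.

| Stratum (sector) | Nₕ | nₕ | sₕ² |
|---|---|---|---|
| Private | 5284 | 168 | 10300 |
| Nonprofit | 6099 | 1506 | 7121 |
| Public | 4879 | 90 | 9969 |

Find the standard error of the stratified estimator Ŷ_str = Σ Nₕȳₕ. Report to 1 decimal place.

Var(Ŷ_str) = Σₕ Nₕ²(1 − fₕ)sₕ²/nₕ.
Private: 5284²·(1 − 168/5284)·10300/168 = 1.6573769 × 10^9.
Nonprofit: 6099²·(1 − 1506/6099)·7121/1506 = 1.3245583 × 10^8.
Public: 4879²·(1 − 90/4879)·9969/90 = 2.588122 × 10^9.
Sum = 4.3779547 × 10^9.
SE = √(4.3779547 × 10^9) = 66166.1.

66166.1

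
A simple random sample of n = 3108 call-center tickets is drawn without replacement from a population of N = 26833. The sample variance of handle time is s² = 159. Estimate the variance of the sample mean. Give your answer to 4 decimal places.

0.0452

Under SRS without replacement, Var(ȳ) = (1 − f)·s²/n with f = n/N = 3108/26833 = 0.11582753.
Var(ȳ) = (1 − 0.11582753)·159/3108 = 0.88417247·0.051158301 = 0.045232762.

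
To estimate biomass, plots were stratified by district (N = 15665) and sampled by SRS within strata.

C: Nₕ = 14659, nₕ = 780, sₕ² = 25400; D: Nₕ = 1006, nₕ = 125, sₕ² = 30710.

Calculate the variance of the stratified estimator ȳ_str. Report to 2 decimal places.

27.89

Var(ȳ_str) = Σₕ Wₕ²(1 − fₕ)sₕ²/nₕ with Wₕ = Nₕ/N, N = 15665.
C: Wₕ = 0.93578040; term = 0.93578040²·(1 − 0.05320963)·25400/780 = 26.998575.
D: Wₕ = 0.06421960; term = 0.06421960²·(1 − 0.12425447)·30710/125 = 0.88732536.
Sum = 27.8859.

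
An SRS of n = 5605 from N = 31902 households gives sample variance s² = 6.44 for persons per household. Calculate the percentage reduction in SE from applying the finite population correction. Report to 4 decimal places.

9.2087

f = n/N = 5605/31902 = 0.17569431.
SE_no-fpc = √(s²/n) = 0.033896521; SE_fpc = √((1−f)s²/n) = 0.030775086.
Ratio = √(1−f) = 0.90791282. Reduction = 100·(1 − 0.90791282) = 9.2087%.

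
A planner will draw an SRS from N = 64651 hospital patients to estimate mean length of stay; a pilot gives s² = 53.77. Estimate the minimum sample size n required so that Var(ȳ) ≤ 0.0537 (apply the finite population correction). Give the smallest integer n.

Without fpc, n₀ = s²/D = 53.77/0.0537 = 1001.3035.
With fpc, (1 − n/N)·s²/n ≤ D requires n ≥ n₀/(1 + n₀/N) = 1001.3035/(1 + 1001.3035/64651) = 986.0320.
Rounding up, n = 987.

987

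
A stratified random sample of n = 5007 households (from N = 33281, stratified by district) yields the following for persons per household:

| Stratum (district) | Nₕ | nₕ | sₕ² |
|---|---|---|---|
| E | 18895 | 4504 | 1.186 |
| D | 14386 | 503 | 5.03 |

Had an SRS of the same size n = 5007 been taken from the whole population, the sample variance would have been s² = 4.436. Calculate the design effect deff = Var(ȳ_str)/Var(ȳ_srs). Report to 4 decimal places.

2.4816

Var(ȳ_str) = Σ Wₕ²(1−fₕ)sₕ²/nₕ with Wₕ = Nₕ/33281:
  E: (18895/33281)²·(1−4504/18895)·1.186/4504 = 6.4644479 × 10^-5
  D: (14386/33281)²·(1−503/14386)·5.03/503 = 0.001803145
  → Var(ȳ_str) = 0.0018677895.
Var(ȳ_srs) = (1 − 5007/33281)·4.436/5007 = 7.5267039 × 10^-4.
deff = 0.0018677895 / (7.5267039 × 10^-4) = 2.4816.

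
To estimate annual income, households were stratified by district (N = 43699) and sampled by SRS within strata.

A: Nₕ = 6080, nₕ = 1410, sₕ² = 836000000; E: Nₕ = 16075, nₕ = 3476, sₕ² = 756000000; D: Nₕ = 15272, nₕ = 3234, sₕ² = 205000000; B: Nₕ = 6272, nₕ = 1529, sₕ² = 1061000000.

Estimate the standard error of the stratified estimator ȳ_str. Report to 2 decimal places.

Var(ȳ_str) = Σₕ Wₕ²(1 − fₕ)sₕ²/nₕ with Wₕ = Nₕ/N, N = 43699.
A: Wₕ = 0.13913362; term = 0.13913362²·(1 − 0.23190789)·836000000/1410 = 8815.8588.
E: Wₕ = 0.36785739; term = 0.36785739²·(1 − 0.21623639)·756000000/3476 = 23066.733.
D: Wₕ = 0.34948168; term = 0.34948168²·(1 − 0.21176008)·205000000/3234 = 6102.6871.
B: Wₕ = 0.14352731; term = 0.14352731²·(1 − 0.24378189)·1061000000/1529 = 10809.96.
Sum = 48795.239.
SE = √(48795.239) = 220.90.

220.90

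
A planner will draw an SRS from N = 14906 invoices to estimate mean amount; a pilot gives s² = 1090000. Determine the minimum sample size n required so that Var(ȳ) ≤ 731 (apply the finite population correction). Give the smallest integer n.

Without fpc, n₀ = s²/D = 1090000/731 = 1491.1081.
With fpc, (1 − n/N)·s²/n ≤ D requires n ≥ n₀/(1 + n₀/N) = 1491.1081/(1 + 1491.1081/14906) = 1355.5108.
Rounding up, n = 1356.

1356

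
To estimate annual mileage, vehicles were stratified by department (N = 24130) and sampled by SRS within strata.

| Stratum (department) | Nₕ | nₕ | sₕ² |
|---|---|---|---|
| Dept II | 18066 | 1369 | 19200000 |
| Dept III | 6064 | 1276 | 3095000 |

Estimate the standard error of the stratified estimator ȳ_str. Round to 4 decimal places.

85.9462

Var(ȳ_str) = Σₕ Wₕ²(1 − fₕ)sₕ²/nₕ with Wₕ = Nₕ/N, N = 24130.
Dept II: Wₕ = 0.74869457; term = 0.74869457²·(1 − 0.07577770)·19200000/1369 = 7265.8025.
Dept III: Wₕ = 0.25130543; term = 0.25130543²·(1 − 0.21042216)·3095000/1276 = 120.95078.
Sum = 7386.7533.
SE = √(7386.7533) = 85.9462.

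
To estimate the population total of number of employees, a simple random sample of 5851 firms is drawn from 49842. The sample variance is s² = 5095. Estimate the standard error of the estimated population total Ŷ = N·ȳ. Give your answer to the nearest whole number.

43695

Var(Ŷ) = N²·Var(ȳ) = N²·(1 − n/N)·s²/n.
f = 5851/49842 = 0.11739096; Var(ȳ) = 0.88260904·5095/5851 = 0.76856829.
Var(Ŷ) = 49842² · 0.76856829 = 1.9092965 × 10^9.
SE(Ŷ) = √(1.9092965 × 10^9) = 43695.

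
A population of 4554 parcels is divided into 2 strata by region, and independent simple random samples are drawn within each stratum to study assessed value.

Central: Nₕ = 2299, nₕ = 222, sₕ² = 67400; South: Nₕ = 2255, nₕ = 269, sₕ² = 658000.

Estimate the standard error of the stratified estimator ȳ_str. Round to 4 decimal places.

24.4565

Var(ȳ_str) = Σₕ Wₕ²(1 − fₕ)sₕ²/nₕ with Wₕ = Nₕ/N, N = 4554.
Central: Wₕ = 0.50483092; term = 0.50483092²·(1 − 0.09656372)·67400/222 = 69.903084.
South: Wₕ = 0.49516908; term = 0.49516908²·(1 − 0.11929047)·658000/269 = 528.21819.
Sum = 598.12127.
SE = √(598.12127) = 24.4565.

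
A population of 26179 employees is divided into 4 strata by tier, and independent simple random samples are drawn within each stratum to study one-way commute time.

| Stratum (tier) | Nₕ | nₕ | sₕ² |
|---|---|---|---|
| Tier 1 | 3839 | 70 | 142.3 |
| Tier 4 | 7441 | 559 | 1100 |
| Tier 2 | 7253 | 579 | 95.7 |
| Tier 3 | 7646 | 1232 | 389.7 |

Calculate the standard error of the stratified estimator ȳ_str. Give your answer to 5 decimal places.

Var(ȳ_str) = Σₕ Wₕ²(1 − fₕ)sₕ²/nₕ with Wₕ = Nₕ/N, N = 26179.
Tier 1: Wₕ = 0.14664426; term = 0.14664426²·(1 − 0.01823392)·142.3/70 = 0.042918546.
Tier 4: Wₕ = 0.28423546; term = 0.28423546²·(1 − 0.07512431)·1100/559 = 0.14703501.
Tier 2: Wₕ = 0.27705413; term = 0.27705413²·(1 − 0.07982904)·95.7/579 = 0.011674308.
Tier 3: Wₕ = 0.29206616; term = 0.29206616²·(1 − 0.16113000)·389.7/1232 = 0.022634809.
Sum = 0.22426267.
SE = √(0.22426267) = 0.47356.

0.47356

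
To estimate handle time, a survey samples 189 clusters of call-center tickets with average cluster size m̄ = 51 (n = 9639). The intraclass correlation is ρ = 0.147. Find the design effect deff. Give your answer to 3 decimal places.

deff = 1 + (51 − 1)·0.147 = 1 + 7.35 = 8.35.

8.350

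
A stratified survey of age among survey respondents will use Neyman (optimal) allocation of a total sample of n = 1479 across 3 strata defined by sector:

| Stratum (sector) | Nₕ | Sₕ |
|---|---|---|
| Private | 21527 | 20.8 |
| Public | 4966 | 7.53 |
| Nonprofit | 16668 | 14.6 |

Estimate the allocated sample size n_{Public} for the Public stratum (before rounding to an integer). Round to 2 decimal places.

75.92

Neyman allocation: nₕ = n·NₕSₕ / Σⱼ NⱼSⱼ.
Σ NⱼSⱼ = 21527·20.8 + 4966·7.53 + 16668·14.6 = 728508.38.
n_{Public} = 1479·4966·7.53 / 728508.38 = 75.92.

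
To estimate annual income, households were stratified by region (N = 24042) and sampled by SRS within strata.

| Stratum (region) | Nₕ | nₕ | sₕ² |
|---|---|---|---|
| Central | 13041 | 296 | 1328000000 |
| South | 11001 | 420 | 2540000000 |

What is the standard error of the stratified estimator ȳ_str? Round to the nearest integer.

Var(ȳ_str) = Σₕ Wₕ²(1 − fₕ)sₕ²/nₕ with Wₕ = Nₕ/N, N = 24042.
Central: Wₕ = 0.54242575; term = 0.54242575²·(1 − 0.02269765)·1328000000/296 = 1.2900778 × 10^6.
South: Wₕ = 0.45757425; term = 0.45757425²·(1 − 0.03817835)·2540000000/420 = 1.2178733 × 10^6.
Sum = 2.5079511 × 10^6.
SE = √(2.5079511 × 10^6) = 1584.

1584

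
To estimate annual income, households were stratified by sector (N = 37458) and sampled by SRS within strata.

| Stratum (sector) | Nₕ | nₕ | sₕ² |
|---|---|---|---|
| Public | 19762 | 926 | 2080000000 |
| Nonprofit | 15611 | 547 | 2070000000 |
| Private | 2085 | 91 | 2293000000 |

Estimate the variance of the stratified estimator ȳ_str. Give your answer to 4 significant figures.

1.305 × 10^6

Var(ȳ_str) = Σₕ Wₕ²(1 − fₕ)sₕ²/nₕ with Wₕ = Nₕ/N, N = 37458.
Public: Wₕ = 0.52757755; term = 0.52757755²·(1 − 0.04685761)·2080000000/926 = 595912.86.
Nonprofit: Wₕ = 0.41676010; term = 0.41676010²·(1 − 0.03503940)·2070000000/547 = 634256.43.
Private: Wₕ = 0.05566234; term = 0.05566234²·(1 − 0.04364508)·2293000000/91 = 74662.874.
Sum = 1.3048322 × 10^6.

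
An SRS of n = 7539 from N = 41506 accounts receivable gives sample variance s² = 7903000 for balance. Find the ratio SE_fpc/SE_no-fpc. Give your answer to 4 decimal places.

f = n/N = 7539/41506 = 0.18163639.
SE_no-fpc = √(s²/n) = 32.377187; SE_fpc = √((1−f)s²/n) = 29.289521.
Ratio = √(1−f) = 0.90463452.

0.9046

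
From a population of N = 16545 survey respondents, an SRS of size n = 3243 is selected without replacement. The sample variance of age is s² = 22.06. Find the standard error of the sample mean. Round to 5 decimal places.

0.07395

Under SRS without replacement, Var(ȳ) = (1 − f)·s²/n with f = n/N = 3243/16545 = 0.19601088.
Var(ȳ) = (1 − 0.19601088)·22.06/3243 = 0.80398912·0.0068023435 = 0.0054690102.
SE(ȳ) = √(0.0054690102) = 0.07395.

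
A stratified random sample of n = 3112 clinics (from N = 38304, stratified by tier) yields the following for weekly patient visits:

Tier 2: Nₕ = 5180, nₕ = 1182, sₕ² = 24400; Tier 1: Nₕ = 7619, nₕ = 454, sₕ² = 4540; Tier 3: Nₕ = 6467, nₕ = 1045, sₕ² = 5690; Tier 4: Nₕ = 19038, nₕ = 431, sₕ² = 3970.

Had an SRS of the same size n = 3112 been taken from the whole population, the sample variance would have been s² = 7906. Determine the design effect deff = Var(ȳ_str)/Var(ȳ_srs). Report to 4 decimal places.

Var(ȳ_str) = Σ Wₕ²(1−fₕ)sₕ²/nₕ with Wₕ = Nₕ/38304:
  Tier 2: (5180/38304)²·(1−1182/5180)·24400/1182 = 0.29137792
  Tier 1: (7619/38304)²·(1−454/7619)·4540/454 = 0.37207108
  Tier 3: (6467/38304)²·(1−1045/6467)·5690/1045 = 0.1301278
  Tier 4: (19038/38304)²·(1−431/19038)·3970/431 = 2.2239379
  → Var(ȳ_str) = 3.0175147.
Var(ȳ_srs) = (1 − 3112/38304)·7906/3112 = 2.334087.
deff = 3.0175147 / 2.334087 = 1.2928.

1.2928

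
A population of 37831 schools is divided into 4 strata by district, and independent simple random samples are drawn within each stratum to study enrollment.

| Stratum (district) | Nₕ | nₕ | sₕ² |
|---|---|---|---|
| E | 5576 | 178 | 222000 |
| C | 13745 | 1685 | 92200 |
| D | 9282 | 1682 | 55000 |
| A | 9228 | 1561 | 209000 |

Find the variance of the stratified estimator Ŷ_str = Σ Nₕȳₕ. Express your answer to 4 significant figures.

Var(Ŷ_str) = Σₕ Nₕ²(1 − fₕ)sₕ²/nₕ.
E: 5576²·(1 − 178/5576)·222000/178 = 3.7539512 × 10^10.
C: 13745²·(1 − 1685/13745)·92200/1685 = 9.0703296 × 10^9.
D: 9282²·(1 − 1682/9282)·55000/1682 = 2.3067039 × 10^9.
A: 9228²·(1 − 1561/9228)·209000/1561 = 9.4727578 × 10^9.
Sum = 5.8389303 × 10^10.

5.839 × 10^10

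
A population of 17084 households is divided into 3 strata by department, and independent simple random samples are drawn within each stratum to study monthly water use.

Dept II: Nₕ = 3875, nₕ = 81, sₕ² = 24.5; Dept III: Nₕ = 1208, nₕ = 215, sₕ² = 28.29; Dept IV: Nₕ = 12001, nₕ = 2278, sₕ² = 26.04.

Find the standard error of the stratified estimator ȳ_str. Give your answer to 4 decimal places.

0.1426

Var(ȳ_str) = Σₕ Wₕ²(1 − fₕ)sₕ²/nₕ with Wₕ = Nₕ/N, N = 17084.
Dept II: Wₕ = 0.22682042; term = 0.22682042²·(1 − 0.02090323)·24.5/81 = 0.015236.
Dept III: Wₕ = 0.07070944; term = 0.07070944²·(1 − 0.17798013)·28.29/215 = 5.407936 × 10^-4.
Dept IV: Wₕ = 0.70247015; term = 0.70247015²·(1 − 0.18981752)·26.04/2278 = 0.0045701016.
Sum = 0.020346895.
SE = √(0.020346895) = 0.1426.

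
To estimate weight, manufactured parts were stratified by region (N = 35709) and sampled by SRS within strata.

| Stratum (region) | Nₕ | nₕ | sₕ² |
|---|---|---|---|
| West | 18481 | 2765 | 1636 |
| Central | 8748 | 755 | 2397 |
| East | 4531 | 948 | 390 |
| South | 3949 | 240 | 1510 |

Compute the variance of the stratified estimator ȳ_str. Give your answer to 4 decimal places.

Var(ȳ_str) = Σₕ Wₕ²(1 − fₕ)sₕ²/nₕ with Wₕ = Nₕ/N, N = 35709.
West: Wₕ = 0.51754460; term = 0.51754460²·(1 − 0.14961312)·1636/2765 = 0.13477219.
Central: Wₕ = 0.24498026; term = 0.24498026²·(1 − 0.08630544)·2397/755 = 0.1740942.
East: Wₕ = 0.12688678; term = 0.12688678²·(1 − 0.20922534)·390/948 = 0.0052377138.
South: Wₕ = 0.11058837; term = 0.11058837²·(1 − 0.06077488)·1510/240 = 0.072269375.
Sum = 0.38637348.

0.3864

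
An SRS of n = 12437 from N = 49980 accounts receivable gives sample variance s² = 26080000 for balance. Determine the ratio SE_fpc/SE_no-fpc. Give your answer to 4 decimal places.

f = n/N = 12437/49980 = 0.24883954.
SE_no-fpc = √(s²/n) = 45.792671; SE_fpc = √((1−f)s²/n) = 39.688285.
Ratio = √(1−f) = 0.86669514.

0.8667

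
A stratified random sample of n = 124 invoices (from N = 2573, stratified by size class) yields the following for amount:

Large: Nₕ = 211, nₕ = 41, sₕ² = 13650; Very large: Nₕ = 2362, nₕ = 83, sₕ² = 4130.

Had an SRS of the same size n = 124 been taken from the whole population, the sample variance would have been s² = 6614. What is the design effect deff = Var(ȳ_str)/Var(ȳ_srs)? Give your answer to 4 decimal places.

Var(ȳ_str) = Σ Wₕ²(1−fₕ)sₕ²/nₕ with Wₕ = Nₕ/2573:
  Large: (211/2573)²·(1−41/211)·13650/41 = 1.8038507
  Very large: (2362/2573)²·(1−83/2362)·4130/83 = 40.459136
  → Var(ȳ_str) = 42.262987.
Var(ȳ_srs) = (1 − 124/2573)·6614/124 = 50.768169.
deff = 42.262987 / 50.768169 = 0.8325.

0.8325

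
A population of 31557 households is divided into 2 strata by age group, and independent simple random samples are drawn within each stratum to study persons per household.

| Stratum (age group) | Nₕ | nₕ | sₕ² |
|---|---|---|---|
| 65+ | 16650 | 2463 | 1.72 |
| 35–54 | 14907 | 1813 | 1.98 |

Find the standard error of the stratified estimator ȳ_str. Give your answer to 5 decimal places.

0.01949

Var(ȳ_str) = Σₕ Wₕ²(1 − fₕ)sₕ²/nₕ with Wₕ = Nₕ/N, N = 31557.
65+: Wₕ = 0.52761669; term = 0.52761669²·(1 − 0.14792793)·1.72/2463 = 1.6564465 × 10^-4.
35–54: Wₕ = 0.47238331; term = 0.47238331²·(1 − 0.12162072)·1.98/1813 = 2.140615 × 10^-4.
Sum = 3.7970615 × 10^-4.
SE = √(3.7970615 × 10^-4) = 0.01949.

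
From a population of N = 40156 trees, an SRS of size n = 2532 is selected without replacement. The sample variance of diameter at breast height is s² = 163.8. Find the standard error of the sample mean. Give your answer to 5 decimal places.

Under SRS without replacement, Var(ȳ) = (1 − f)·s²/n with f = n/N = 2532/40156 = 0.06305409.
Var(ȳ) = (1 − 0.06305409)·163.8/2532 = 0.93694591·0.064691943 = 0.060612852.
SE(ȳ) = √(0.060612852) = 0.24620.

0.24620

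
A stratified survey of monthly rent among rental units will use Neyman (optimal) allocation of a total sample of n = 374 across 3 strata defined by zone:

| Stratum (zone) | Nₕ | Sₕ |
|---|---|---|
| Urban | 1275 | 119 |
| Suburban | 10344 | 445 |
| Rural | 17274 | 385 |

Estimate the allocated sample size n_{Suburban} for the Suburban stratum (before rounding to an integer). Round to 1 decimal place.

150.9

Neyman allocation: nₕ = n·NₕSₕ / Σⱼ NⱼSⱼ.
Σ NⱼSⱼ = 1275·119 + 10344·445 + 17274·385 = 1.1405295 × 10^7.
n_{Suburban} = 374·10344·445 / (1.1405295 × 10^7) = 150.9.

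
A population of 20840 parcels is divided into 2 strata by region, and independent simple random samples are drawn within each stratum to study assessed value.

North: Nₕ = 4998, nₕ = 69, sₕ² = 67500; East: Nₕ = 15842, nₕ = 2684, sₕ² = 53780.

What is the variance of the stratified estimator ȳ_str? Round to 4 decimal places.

65.1070

Var(ȳ_str) = Σₕ Wₕ²(1 − fₕ)sₕ²/nₕ with Wₕ = Nₕ/N, N = 20840.
North: Wₕ = 0.23982726; term = 0.23982726²·(1 − 0.01380552)·67500/69 = 55.489949.
East: Wₕ = 0.76017274; term = 0.76017274²·(1 − 0.16942305)·53780/2684 = 9.6170694.
Sum = 65.107018.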